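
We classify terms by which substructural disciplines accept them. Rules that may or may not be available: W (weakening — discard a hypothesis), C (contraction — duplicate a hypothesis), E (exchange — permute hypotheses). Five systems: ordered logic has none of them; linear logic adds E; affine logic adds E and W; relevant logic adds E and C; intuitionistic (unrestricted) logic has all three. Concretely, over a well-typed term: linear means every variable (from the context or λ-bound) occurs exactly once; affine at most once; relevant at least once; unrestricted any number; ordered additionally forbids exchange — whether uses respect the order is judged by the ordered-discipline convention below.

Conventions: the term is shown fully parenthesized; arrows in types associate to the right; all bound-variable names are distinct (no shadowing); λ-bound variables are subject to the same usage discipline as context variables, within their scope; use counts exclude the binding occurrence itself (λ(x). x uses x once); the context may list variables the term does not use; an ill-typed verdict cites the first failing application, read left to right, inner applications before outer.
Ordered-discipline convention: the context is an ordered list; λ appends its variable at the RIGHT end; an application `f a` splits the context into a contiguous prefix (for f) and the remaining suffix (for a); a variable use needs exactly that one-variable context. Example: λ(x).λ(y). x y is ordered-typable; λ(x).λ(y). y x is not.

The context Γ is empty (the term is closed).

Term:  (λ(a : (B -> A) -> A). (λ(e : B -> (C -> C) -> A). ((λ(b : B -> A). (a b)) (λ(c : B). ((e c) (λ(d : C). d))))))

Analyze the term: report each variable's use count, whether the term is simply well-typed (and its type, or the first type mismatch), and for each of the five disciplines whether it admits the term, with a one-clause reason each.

use counts: a (λ-bound)=1; e (λ-bound)=1; b (λ-bound)=1; c (λ-bound)=1; d (λ-bound)=1
uses in reading order: a, b, e, c, d
typing: well-typed at ((B -> A) -> A) -> (B -> (C -> C) -> A) -> A
ordered ✓ (single-use (a, e, b, c, d), ordered derivation ok)
linear ✓ (single use per variable (a, e, b, c, d))
affine ✓ (none of a, e, b, c, d used more than once)
relevant ✓ (every one of a, e, b, c, d appears)
unrestricted ✓ (simply typable at ((B -> A) -> A) -> (B -> (C -> C) -> A) -> A; W, C, E all held)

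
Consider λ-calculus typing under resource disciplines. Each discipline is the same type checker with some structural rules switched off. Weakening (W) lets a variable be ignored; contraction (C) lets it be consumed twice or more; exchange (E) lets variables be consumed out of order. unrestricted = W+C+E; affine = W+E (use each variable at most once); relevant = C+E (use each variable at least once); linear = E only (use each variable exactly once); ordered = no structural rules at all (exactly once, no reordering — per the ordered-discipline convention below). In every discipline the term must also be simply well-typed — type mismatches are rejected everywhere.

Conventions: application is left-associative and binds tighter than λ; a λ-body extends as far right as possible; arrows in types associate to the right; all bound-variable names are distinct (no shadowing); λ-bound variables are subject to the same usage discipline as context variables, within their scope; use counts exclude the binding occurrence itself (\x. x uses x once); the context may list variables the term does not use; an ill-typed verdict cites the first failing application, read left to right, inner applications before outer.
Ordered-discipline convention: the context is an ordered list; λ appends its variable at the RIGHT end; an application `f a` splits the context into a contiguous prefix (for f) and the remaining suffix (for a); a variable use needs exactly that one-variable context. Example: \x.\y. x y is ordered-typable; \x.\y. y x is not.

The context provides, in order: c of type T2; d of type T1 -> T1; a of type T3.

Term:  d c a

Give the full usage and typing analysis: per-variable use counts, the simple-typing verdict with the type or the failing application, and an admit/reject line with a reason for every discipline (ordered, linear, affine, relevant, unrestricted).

variable uses: c: 1×; d: 1×; a: 1×
left-to-right use order: d, c, a
typing: ill-typed: argument of type T2 where T1 is required
ordered: ✗, the type mismatch rejects it
linear: ✗, not simply typable
affine: ✗, fails simple typing
relevant: ✗, a type mismatch blocks all five
unrestricted: ✗, the type mismatch rejects it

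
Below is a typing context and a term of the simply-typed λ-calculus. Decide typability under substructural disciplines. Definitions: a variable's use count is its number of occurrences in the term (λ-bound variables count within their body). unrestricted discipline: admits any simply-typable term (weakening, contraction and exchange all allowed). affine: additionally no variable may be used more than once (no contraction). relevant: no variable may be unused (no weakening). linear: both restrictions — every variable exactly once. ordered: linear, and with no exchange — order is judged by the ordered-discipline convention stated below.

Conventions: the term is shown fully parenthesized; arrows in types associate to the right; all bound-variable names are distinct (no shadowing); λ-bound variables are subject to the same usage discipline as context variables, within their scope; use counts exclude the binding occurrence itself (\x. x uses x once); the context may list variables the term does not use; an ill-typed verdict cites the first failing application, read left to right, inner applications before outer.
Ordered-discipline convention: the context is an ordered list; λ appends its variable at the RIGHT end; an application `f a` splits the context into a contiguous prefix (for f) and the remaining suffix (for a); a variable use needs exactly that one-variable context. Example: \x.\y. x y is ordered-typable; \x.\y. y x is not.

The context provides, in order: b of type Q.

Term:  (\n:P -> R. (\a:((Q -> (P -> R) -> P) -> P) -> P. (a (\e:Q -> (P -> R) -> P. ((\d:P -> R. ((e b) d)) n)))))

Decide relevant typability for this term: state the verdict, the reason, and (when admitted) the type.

yes — none of b, n, a, e, d goes unused; term : (P -> R) -> (((Q -> (P -> R) -> P) -> P) -> P) -> P
use counts: b ×1, n (λ-bound) ×1, a (λ-bound) ×1, e (λ-bound) ×1, d (λ-bound) ×1
uses in reading order: a, e, b, d, n
typing: the term checks, with type (P -> R) -> (((Q -> (P -> R) -> P) -> P) -> P) -> P
all disciplines: ordered ✗, linear ✓, affine ✓, relevant ✓, unrestricted ✓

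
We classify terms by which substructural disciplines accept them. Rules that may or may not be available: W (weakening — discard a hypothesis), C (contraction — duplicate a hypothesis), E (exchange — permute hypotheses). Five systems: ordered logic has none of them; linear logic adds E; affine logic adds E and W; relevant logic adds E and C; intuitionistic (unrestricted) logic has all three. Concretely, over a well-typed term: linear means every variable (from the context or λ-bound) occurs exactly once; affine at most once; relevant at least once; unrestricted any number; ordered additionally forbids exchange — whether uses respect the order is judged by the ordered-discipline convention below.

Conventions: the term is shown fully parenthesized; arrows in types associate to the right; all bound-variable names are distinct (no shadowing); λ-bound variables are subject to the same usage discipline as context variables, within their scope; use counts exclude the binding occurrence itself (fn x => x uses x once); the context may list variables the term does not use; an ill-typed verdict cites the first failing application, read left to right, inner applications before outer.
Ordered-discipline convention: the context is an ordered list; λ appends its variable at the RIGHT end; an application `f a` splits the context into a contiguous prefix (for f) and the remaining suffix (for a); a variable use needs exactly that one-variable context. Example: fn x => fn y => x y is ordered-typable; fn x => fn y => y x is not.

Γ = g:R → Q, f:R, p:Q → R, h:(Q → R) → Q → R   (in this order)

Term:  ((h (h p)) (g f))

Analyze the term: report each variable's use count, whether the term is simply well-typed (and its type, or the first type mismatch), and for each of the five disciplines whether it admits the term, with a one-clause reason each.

use counts: g ×1; f ×1; p ×1; h ×2
use order (left to right): h, h, p, g, f
typing: well-typed at R
ordered: ✗, h ×2 used more than once (contraction)
linear: ✗, h ×2 used more than once (contraction)
affine: ✗, h ×2 used more than once (contraction)
relevant: ✓, g, f, p, h: all used, weakening unneeded
unrestricted: ✓, simply typable at R; W, C, E all held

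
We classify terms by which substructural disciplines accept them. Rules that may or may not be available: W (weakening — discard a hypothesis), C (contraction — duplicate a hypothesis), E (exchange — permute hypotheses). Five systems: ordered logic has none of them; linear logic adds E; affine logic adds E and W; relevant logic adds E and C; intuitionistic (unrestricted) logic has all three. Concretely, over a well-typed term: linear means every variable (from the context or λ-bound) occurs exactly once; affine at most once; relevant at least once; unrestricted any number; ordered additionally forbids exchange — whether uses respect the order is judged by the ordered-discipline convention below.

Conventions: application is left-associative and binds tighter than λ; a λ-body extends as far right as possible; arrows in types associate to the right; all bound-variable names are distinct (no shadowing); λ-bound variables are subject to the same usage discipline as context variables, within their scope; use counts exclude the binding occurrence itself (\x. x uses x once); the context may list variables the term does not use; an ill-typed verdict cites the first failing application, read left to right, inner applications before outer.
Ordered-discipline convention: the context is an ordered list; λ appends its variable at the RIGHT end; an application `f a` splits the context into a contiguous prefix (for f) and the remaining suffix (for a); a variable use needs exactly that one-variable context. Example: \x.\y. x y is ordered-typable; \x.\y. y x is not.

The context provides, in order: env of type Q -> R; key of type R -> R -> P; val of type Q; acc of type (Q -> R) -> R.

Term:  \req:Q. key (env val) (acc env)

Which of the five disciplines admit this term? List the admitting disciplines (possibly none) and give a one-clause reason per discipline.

admitting disciplines: unrestricted
counts: env: 2, key: 1, val: 1, acc: 1, req (λ-bound): 0
order of uses: key, env, val, acc, env
typing: the term checks, with type Q -> P
ordered: ✗, repeated use of env ×2; needs weakening: req unused
linear: ✗, repeated use of env ×2; needs weakening: req unused
affine: ✗, repeated use of env ×2
relevant: ✗, needs weakening: req unused
unrestricted: ✓, typability at Q -> P is all that's needed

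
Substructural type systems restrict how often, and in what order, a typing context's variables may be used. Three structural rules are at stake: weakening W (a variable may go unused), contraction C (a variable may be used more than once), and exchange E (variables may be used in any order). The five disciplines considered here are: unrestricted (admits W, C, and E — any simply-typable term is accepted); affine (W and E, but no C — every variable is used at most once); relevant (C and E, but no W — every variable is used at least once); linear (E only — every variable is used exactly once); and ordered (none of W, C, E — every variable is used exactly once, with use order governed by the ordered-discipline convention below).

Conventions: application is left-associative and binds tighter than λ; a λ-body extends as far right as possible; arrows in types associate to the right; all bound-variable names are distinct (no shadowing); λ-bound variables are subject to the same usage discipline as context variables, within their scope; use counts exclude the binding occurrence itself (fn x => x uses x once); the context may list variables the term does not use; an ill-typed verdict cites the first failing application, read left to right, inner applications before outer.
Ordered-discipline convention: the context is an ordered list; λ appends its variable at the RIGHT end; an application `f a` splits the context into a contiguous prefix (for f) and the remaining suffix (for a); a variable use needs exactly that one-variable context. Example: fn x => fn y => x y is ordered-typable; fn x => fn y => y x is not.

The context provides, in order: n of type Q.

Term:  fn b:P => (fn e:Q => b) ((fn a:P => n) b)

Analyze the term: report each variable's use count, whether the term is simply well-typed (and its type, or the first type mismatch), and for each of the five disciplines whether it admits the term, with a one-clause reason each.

counts: n: 1, b (λ-bound): 2, e (λ-bound): 0, a (λ-bound): 0
uses in reading order: b, n, b
typing: well-typed at P → P
ordered: ✗ — b ×2 used more than once (contraction); needs weakening: e, a unused
linear: ✗ — b ×2 used more than once (contraction); needs weakening: e, a unused
affine: ✗ — b ×2 used more than once (contraction)
relevant: ✗ — needs weakening: e, a unused
unrestricted: ✓ — well-typed at P → P; no restrictions here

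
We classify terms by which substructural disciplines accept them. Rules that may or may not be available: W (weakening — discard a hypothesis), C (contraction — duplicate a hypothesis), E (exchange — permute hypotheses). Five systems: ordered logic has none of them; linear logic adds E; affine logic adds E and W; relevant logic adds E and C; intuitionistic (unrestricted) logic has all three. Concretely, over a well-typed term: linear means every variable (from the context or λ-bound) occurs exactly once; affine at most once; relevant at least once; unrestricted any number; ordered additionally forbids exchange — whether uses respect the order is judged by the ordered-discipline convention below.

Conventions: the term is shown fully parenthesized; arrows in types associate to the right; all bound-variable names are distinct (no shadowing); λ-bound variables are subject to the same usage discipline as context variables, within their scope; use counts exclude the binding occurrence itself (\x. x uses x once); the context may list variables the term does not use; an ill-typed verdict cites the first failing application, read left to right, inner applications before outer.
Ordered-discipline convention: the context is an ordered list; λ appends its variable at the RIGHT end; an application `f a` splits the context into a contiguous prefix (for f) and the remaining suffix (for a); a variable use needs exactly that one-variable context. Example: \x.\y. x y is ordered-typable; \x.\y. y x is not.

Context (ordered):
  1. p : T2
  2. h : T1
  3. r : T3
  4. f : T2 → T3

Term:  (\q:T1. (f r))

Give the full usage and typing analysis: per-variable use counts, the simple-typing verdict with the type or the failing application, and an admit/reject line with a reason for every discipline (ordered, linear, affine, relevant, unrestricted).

use counts: p=0; h=0; r=1; f=1; q [bound]=0
uses in reading order: f, r
typing: ill-typed: an argument T3 mismatches the expected T2
ordered ✗ (a type mismatch blocks all five)
linear ✗ (the type mismatch rejects it)
affine ✗ (not simply typable)
relevant ✗ (fails simple typing)
unrestricted ✗ (a type mismatch blocks all five)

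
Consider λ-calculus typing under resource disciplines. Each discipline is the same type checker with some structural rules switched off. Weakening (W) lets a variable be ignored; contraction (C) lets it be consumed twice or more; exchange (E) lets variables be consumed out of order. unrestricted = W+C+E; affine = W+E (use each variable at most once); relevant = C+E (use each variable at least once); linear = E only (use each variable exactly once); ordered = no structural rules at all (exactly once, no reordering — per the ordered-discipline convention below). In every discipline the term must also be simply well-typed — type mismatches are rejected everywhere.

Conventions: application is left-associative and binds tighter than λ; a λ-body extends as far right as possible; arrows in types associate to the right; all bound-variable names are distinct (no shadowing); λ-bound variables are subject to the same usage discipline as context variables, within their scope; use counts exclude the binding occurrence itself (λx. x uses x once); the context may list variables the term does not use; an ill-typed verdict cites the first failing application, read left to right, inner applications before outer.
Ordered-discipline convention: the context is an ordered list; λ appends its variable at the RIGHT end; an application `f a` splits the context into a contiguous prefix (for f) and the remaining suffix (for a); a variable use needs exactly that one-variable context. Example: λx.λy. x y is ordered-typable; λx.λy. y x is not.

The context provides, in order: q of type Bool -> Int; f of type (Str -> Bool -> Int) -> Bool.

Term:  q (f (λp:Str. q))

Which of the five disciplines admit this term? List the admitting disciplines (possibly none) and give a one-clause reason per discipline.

admitted in: unrestricted
variable uses: q ×2, f ×1, p [bound] ×0
uses in reading order: q, f, q
typing: the term checks, with type Int
ordered: ✗, needs contraction — q ×2; p left unused
linear: ✗, needs contraction — q ×2; p left unused
affine: ✗, needs contraction — q ×2
relevant: ✗, p left unused
unrestricted: ✓, type-checks (Int) and nothing is barred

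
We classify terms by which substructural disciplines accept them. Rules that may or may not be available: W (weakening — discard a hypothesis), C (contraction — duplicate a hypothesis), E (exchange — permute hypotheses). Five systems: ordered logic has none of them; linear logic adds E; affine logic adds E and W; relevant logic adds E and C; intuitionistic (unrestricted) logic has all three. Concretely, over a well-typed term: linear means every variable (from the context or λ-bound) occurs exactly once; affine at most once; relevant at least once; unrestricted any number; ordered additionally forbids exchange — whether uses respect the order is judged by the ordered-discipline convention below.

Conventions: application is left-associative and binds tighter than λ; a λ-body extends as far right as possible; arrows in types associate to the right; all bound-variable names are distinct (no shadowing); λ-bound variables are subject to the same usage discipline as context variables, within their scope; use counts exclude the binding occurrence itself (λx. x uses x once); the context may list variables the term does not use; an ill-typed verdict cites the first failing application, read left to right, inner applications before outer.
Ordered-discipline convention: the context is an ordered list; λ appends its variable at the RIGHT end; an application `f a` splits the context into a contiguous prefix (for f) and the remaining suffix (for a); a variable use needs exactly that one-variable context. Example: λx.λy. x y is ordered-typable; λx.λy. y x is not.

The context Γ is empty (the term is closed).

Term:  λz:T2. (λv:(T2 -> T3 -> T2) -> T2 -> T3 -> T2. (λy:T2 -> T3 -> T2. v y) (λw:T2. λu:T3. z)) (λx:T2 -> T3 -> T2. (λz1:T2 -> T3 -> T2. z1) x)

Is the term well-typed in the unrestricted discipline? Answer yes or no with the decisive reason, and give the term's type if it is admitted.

yes — typability at T2 -> T2 -> T3 -> T2 is all that's needed; term : T2 -> T2 -> T3 -> T2
usage: z (bound): 1×; v (bound): 1×; y (bound): 1×; w (bound): 0×; u (bound): 0×; x (bound): 1×; z1 (bound): 1×
uses in reading order: v, y, z, z1, x
typing: the term checks, with type T2 -> T2 -> T3 -> T2
all disciplines: ordered ✗ | linear ✗ | affine ✓ | relevant ✗ | unrestricted ✓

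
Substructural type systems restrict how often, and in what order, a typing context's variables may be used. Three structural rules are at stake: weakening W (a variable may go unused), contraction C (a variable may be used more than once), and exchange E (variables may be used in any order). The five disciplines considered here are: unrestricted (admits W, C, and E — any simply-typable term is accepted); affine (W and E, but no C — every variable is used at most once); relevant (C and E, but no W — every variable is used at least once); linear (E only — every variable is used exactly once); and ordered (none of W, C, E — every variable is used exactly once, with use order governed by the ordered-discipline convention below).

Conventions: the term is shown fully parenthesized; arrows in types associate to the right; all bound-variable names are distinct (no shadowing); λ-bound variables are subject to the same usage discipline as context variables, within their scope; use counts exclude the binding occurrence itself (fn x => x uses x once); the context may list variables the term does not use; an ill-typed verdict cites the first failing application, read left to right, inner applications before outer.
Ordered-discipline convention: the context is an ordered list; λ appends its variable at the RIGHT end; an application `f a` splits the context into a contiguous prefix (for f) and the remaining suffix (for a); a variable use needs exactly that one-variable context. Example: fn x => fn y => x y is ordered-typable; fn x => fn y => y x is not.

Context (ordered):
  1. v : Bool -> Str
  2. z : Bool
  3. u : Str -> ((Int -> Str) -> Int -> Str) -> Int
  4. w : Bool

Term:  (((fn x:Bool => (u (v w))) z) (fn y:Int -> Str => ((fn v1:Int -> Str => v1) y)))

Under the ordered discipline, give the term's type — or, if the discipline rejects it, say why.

not well-typed under ordered — x never used (weakening)
counts: v: 1×, z: 1×, u: 1×, w: 1×, x [bound]: 0×, y [bound]: 1×, v1 [bound]: 1×
use order (left to right): u, v, w, z, v1, y
typing: ✓ — Int
across the five disciplines: ordered ✗ | linear ✗ | affine ✓ | relevant ✗ | unrestricted ✓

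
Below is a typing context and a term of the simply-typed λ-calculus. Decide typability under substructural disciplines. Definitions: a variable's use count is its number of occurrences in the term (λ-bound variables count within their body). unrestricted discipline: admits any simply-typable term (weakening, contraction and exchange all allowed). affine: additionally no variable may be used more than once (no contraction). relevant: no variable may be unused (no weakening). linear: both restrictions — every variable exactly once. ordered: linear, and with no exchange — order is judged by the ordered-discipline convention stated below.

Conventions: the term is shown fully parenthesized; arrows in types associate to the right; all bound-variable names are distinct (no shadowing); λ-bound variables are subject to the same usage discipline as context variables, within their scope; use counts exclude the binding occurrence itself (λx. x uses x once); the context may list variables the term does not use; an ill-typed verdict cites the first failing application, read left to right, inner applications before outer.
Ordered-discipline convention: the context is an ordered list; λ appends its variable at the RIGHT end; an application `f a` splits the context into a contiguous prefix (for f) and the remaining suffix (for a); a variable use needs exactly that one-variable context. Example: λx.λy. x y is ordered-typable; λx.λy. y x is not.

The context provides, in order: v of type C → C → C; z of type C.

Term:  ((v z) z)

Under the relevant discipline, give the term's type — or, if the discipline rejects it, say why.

term : C
variable uses: v ×1; z ×2
use order (left to right): v, z, z
typing: well-typed — term : C
per-discipline verdicts: ordered ✗ | linear ✗ | affine ✗ | relevant ✓ | unrestricted ✓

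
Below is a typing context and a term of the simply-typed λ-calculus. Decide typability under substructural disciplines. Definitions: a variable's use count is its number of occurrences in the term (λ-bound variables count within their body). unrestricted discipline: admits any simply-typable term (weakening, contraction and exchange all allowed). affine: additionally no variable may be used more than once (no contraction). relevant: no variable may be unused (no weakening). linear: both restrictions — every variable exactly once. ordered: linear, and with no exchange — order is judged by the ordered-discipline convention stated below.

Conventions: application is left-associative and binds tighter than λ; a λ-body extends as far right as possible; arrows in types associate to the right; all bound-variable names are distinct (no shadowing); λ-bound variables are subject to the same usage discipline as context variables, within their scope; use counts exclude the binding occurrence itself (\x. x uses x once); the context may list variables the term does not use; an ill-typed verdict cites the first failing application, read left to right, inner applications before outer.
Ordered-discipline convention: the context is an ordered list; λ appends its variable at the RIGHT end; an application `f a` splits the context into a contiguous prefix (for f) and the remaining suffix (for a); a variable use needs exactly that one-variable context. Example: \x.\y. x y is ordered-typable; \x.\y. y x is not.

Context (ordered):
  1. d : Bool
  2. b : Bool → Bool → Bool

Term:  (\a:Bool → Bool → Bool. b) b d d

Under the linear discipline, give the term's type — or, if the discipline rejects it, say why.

not well-typed under linear — repeated use of d ×2, b ×2; unused: a — weakening required
counts: d=2; b=2; a [bound]=0
order of uses: b, b, d, d
typing: the term checks, with type Bool
across the five disciplines: ordered ✗, linear ✗, affine ✗, relevant ✗, unrestricted ✓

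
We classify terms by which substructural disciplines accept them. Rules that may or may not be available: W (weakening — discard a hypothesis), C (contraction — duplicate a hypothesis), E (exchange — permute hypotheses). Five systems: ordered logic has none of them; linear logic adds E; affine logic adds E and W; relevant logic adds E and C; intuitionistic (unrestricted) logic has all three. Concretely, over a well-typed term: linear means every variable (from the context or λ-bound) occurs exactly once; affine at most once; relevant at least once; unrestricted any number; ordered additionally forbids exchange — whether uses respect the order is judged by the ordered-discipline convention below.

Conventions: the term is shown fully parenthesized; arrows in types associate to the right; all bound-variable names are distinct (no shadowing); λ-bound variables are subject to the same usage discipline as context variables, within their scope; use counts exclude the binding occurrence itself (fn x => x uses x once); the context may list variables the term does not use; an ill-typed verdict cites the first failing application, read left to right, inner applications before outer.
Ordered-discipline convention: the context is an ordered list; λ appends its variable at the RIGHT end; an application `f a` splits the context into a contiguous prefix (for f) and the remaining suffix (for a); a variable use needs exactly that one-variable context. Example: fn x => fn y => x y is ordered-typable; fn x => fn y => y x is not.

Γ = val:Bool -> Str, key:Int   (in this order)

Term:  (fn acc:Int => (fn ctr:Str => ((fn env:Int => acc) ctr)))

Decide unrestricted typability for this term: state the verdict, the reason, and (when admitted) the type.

no — not simply typable
counts: val=0, key=0, acc (bound)=1, ctr (bound)=1, env (bound)=0
left-to-right use order: acc, ctr
typing: ill-typed: argument of type Str where Int is required
per-discipline verdicts: ordered ✗ · linear ✗ · affine ✗ · relevant ✗ · unrestricted ✗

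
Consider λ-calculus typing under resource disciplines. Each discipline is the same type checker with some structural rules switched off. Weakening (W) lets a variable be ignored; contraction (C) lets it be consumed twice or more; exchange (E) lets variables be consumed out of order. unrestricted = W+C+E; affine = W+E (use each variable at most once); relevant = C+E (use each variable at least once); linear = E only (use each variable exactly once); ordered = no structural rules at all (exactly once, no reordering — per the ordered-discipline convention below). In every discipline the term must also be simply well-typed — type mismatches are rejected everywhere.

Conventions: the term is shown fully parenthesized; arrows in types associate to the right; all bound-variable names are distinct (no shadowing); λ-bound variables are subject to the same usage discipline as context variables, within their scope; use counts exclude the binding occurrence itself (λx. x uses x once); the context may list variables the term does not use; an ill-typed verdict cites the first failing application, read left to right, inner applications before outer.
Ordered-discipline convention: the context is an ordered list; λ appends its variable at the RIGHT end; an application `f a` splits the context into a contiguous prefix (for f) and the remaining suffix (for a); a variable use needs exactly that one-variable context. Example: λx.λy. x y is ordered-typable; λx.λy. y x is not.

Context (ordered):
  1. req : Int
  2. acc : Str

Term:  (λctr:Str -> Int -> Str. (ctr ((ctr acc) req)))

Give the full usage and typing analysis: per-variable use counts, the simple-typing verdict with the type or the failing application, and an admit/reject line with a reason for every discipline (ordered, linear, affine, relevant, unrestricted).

counts: req ×1; acc ×1; ctr [bound] ×2
uses in reading order: ctr, ctr, acc, req
typing: well-typed at (Str -> Int -> Str) -> Int -> Str
ordered: ✗, needs contraction — ctr ×2
linear: ✗, needs contraction — ctr ×2
affine: ✗, needs contraction — ctr ×2
relevant: ✓, every one of req, acc, ctr appears
unrestricted: ✓, type-checks ((Str -> Int -> Str) -> Int -> Str) and nothing is barred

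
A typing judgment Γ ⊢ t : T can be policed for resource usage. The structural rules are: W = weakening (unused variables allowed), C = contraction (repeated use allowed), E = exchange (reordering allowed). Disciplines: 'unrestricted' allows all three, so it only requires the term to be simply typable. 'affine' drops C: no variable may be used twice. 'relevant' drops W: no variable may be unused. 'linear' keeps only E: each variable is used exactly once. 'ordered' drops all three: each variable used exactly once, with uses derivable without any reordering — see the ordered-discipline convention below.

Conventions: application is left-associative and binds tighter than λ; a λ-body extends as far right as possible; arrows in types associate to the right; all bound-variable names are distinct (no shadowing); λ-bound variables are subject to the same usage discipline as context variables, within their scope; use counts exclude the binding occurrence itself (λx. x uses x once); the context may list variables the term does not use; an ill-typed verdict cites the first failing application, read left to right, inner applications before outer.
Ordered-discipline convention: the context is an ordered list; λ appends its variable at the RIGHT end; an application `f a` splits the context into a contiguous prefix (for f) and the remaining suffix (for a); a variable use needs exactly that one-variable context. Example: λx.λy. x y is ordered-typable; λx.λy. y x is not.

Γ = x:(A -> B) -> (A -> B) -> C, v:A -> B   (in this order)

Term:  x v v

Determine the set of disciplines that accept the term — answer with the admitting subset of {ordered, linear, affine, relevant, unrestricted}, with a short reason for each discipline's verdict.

accepted by: relevant, unrestricted
use counts: x=1, v=2
order of uses: x, v, v
typing: the term checks, with type C
ordered: ✗, uses contraction: v ×2
linear: ✗, uses contraction: v ×2
affine: ✗, uses contraction: v ×2
relevant: ✓, at least one use each (x, v)
unrestricted: ✓, well-typed at C; no restrictions here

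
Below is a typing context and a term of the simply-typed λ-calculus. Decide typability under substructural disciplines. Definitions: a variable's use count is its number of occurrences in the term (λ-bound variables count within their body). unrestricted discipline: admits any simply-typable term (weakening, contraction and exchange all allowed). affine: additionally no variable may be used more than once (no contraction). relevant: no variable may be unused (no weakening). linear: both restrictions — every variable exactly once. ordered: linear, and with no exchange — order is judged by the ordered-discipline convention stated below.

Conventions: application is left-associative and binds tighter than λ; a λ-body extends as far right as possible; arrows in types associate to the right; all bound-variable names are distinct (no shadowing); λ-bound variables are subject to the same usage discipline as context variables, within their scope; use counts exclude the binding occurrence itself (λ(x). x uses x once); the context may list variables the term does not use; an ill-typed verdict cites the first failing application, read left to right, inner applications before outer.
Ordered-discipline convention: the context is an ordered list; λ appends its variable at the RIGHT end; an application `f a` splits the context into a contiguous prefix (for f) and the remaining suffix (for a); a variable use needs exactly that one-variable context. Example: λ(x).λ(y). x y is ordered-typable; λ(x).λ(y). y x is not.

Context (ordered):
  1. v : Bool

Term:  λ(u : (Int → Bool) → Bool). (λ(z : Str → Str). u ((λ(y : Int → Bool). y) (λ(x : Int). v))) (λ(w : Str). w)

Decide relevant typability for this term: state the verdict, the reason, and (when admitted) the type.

no — z, x left unused
use counts: v ×1, u [bound] ×1, z [bound] ×0, y [bound] ×1, x [bound] ×0, w [bound] ×1
uses in reading order: u, y, v, w
typing: well-typed — term : ((Int → Bool) → Bool) → Bool
summary: ordered ✗ | linear ✗ | affine ✓ | relevant ✗ | unrestricted ✓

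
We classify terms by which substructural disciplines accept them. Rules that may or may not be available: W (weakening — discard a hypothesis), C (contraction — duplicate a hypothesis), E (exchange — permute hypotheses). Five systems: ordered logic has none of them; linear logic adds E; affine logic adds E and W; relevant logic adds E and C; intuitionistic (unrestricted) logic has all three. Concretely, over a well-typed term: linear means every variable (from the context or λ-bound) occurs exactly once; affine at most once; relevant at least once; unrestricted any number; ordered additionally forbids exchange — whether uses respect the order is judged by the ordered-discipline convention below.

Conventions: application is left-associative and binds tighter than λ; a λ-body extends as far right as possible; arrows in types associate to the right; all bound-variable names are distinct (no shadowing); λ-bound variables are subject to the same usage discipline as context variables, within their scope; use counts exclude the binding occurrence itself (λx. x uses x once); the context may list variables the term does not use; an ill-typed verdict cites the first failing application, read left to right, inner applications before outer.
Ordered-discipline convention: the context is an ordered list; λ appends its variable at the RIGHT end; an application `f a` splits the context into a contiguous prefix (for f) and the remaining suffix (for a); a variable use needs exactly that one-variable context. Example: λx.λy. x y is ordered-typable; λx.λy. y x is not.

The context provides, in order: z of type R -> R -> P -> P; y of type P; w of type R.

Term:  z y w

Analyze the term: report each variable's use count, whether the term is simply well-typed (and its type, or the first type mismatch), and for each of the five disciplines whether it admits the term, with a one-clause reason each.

use counts: z: 1; y: 1; w: 1
order of uses: z, y, w
typing: ill-typed: argument of type P where R is required
ordered ✗ (fails simple typing)
linear ✗ (a type mismatch blocks all five)
affine ✗ (the type mismatch rejects it)
relevant ✗ (not simply typable)
unrestricted ✗ (fails simple typing)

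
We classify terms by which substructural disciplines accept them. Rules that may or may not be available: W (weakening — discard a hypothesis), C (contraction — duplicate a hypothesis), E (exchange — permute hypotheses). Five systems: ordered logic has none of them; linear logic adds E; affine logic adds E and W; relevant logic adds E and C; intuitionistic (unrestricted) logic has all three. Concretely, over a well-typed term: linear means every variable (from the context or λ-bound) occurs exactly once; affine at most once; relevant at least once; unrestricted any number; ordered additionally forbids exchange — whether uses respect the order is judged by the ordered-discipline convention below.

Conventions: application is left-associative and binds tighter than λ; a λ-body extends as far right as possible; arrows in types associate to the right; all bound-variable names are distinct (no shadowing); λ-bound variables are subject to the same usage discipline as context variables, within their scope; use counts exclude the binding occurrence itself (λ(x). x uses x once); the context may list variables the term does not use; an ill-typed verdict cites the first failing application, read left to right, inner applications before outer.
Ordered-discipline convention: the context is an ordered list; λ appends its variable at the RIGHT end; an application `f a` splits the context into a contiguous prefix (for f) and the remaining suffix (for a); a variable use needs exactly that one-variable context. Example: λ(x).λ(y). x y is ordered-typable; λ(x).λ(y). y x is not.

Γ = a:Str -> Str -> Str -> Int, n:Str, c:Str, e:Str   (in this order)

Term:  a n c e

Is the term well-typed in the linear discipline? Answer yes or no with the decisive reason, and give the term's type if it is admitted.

yes — exactly-once usage across a, n, c, e; term : Int
variable uses: a: 1×, n: 1×, c: 1×, e: 1×
order of uses: a, n, c, e
typing: well-typed — term : Int
all disciplines: ordered ✓ | linear ✓ | affine ✓ | relevant ✓ | unrestricted ✓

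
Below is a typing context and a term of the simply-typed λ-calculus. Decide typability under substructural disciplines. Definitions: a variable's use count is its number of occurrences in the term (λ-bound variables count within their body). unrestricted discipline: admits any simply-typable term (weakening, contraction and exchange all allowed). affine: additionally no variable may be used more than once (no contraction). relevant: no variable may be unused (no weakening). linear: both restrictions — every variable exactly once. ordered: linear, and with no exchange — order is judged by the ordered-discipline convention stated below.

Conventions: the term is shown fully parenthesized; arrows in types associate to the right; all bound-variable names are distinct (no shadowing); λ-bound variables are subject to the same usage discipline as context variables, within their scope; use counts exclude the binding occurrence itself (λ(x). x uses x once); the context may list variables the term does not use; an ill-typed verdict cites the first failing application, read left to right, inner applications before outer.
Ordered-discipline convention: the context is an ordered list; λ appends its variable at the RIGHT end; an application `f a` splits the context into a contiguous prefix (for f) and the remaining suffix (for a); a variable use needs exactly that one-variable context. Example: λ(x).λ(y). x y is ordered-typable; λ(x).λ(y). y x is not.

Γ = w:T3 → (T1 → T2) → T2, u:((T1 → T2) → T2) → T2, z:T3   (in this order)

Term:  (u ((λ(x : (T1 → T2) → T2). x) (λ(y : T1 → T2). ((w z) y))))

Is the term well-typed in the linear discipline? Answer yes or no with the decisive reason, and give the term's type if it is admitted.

yes — exactly-once usage across w, u, z, x, y; term : T2
counts: w: 1×; u: 1×; z: 1×; x [bound]: 1×; y [bound]: 1×
left-to-right use order: u, x, w, z, y
typing: well-typed — term : T2
per-discipline verdicts: ordered ✗; linear ✓; affine ✓; relevant ✓; unrestricted ✓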